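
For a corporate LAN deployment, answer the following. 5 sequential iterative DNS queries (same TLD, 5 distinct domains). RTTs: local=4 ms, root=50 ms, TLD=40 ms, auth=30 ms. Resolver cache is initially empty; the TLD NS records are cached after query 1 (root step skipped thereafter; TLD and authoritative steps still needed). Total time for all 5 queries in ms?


Lookup 1 (cold cache): local + root + TLD + auth = 4 + 50 + 40 + 30 = 124 ms
Lookups 2..5 (TLD NS cached -> skip root; new domain -> still ask TLD and auth): local + TLD + auth = 4 + 40 + 30 = 74 ms each
Remaining 4 lookups: 4 * 74 = 296 ms
Total = 124 + 296 = 420 ms

420


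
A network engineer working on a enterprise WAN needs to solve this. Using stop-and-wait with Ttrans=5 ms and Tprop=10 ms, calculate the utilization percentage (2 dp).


Given: Ttrans = 5 ms, Tprop = 10 ms
RTT = 2 * Tprop = 2 * 10 = 20 ms
U = Ttrans / (Ttrans + RTT)
U = 5 / (5 + 20)
U = 5 / 25 = 0.2
U% = 20.00%

20.00


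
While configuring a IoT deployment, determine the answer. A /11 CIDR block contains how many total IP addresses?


Given: CIDR prefix /11
Host bits = 32 - 11 = 21
Total addresses = 2^21 = 2097152

2097152


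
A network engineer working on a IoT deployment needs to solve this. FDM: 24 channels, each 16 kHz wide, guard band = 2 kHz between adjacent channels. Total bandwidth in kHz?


Given: 24 channels, 16 kHz each, guard = 2 kHz
Channel bandwidth = 24 * 16 = 384 kHz
Guard bands = 23 gaps * 2 kHz = 46 kHz
Total = 384 + 46 = 430 kHz

430


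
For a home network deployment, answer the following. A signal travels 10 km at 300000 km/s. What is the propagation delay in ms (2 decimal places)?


Given: distance = 10 km, speed = 300000 km/s
Delay = distance / speed = 10 / 300000 seconds
Delay in ms = 10 * 1000 / 300000
Delay = 0.0333 ms
Rounded to 2 dp = 0.03 ms

0.03


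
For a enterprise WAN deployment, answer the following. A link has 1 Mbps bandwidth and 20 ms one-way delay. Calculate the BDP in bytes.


Given: bandwidth = 1 Mbps, delay = 20 ms
BDP in bits = 1 * 10^6 * 20 / 1000
BDP in bits = 20000
BDP in bytes = 20000 / 8 = 2500

2500


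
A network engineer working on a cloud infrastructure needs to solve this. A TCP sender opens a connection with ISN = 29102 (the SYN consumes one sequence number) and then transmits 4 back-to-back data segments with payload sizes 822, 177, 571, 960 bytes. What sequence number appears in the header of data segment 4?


The SYN occupies sequence number ISN = 29102, so the first data byte is ISN + 1 = 29103.
SEQ of data segment i = (ISN + 1) + sum of payload sizes of segments 1..i-1.
Segment 1: SEQ = 29103, payload = 822 bytes
Segment 2: SEQ = 29925, payload = 177 bytes
Segment 3: SEQ = 30102, payload = 571 bytes
Segment 4: SEQ = 30673, payload = 960 bytes
SEQ of segment 4 = 29103 + 822 + 177 + 571 = 30673

30673


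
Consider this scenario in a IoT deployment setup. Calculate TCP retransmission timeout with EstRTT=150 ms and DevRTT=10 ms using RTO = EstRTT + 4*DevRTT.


Given: EstRTT = 150 ms, DevRTT = 10 ms
Timeout = EstRTT + 4 * DevRTT
4 * DevRTT = 4 * 10 = 40
Timeout = 150 + 40 = 190 ms

190


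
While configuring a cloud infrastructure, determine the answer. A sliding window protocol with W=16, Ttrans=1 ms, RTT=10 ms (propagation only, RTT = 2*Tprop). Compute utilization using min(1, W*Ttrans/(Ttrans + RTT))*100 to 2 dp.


Given: W = 16, Ttrans = 1 ms, RTT = 10 ms (= 2 * Tprop, Tprop = 5 ms)
Cycle time = Ttrans + RTT = 1 + 10 = 11 ms (first packet sent until its ACK returns)
W * Ttrans = 16 * 1 = 16 ms of sending per cycle
W * Ttrans / (Ttrans + RTT) = 16 / 11 = 1.454545
U = min(1, 1.454545) = 1.000000
U% = 100.00%

100.00


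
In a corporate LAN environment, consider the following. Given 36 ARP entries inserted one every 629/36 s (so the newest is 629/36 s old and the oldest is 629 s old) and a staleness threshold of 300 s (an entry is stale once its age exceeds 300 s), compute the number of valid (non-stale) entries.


Ages are k * 629/36 s for k = 1..36 (spacing = 17.4722 s).
Entry k is valid iff k * 629/36 <= 300 iff k <= 36 * 300 / 629 = 17.1701
n_valid = floor(17.1701) = 17
(n_stale = 36 - 17 = 19)

17


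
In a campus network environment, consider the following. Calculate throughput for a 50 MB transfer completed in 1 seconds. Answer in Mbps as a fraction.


Given: file = 50 MB, time = 1 s
File in Mb = 50 * 8 = 400 Mb
Throughput = 400 / 1 Mbps
Throughput = 400 Mbps

400


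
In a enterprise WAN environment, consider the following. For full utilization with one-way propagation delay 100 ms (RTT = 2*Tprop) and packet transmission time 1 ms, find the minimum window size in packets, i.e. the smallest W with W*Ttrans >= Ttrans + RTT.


Given: Ttrans = 1 ms, RTT = 200 ms (= 2 * Tprop, Tprop = 100 ms)
Time until first ACK returns = Ttrans + RTT = 1 + 200 = 201 ms
Need W * Ttrans >= Ttrans + RTT  ->  W >= (Ttrans + RTT) / Ttrans
(Ttrans + RTT) / Ttrans = 201 / 1 = 201
W_min = ceil(201) = 201

201


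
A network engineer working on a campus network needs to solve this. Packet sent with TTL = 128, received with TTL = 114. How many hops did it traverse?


Given: initial TTL = 128, received TTL = 114
Hops = initial TTL - received TTL
Hops = 128 - 114 = 14

14


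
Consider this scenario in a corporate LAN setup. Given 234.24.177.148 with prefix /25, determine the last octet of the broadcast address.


Given: IP = 234.24.177.148, prefix = /25
Host bits = 32 - 25 = 7
Network last octet = 148 AND mask = 128
Host part size = 2^7 - 1 = 127
Broadcast last octet = 128 OR 127 = 255

255


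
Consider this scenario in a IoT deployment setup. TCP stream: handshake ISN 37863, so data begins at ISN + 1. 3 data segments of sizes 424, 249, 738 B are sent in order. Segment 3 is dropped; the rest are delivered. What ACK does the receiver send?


SYN uses sequence number 37863; first data byte = ISN + 1 = 37864.
Segment 1: SEQ = 37864, len = 424 B, covers [37864, 38287]
Segment 2: SEQ = 38288, len = 249 B, covers [38288, 38536]
Segment 3: SEQ = 38537, len = 738 B, covers [38537, 39274] [LOST]
In-order data received: bytes [37864, 38536] (segments 1..2).
Segment 3 missing -> gap begins at byte 38537.
Cumulative ACK = next expected in-order byte = 37864 + 424 + 249 = 38537

38537


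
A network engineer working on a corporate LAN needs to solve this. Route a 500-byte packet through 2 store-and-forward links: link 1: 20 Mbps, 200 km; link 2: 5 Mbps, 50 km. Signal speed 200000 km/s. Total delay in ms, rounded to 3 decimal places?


Packet = 500 bytes = 4000 bits. Store-and-forward: sum (t_trans + t_prop) per link.
Link 1: t_trans = 4000/(20*10^6) s = 0.2000 ms; t_prop = 200/200000 s = 1.0000 ms; subtotal = 1.2000 ms
Link 2: t_trans = 4000/(5*10^6) s = 0.8000 ms; t_prop = 50/200000 s = 0.2500 ms; subtotal = 1.0500 ms
End-to-end = 1.2000 + 1.0500 = 2.2500 ms -> 2.250 ms (3 dp)

2.250


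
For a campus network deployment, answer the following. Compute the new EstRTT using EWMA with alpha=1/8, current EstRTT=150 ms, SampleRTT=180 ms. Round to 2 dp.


Given: EstRTT = 150 ms, SampleRTT = 180 ms, alpha = 1/8
New EstRTT = (1 - alpha) * EstRTT + alpha * SampleRTT
(7/8) * 150 = 131.25
(1/8) * 180 = 22.5
New EstRTT = 131.25 + 22.5 = 153.75 ms -> 153.75 ms (2 dp)

153.75


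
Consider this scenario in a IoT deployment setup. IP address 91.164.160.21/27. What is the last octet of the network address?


Given: IP = 91.164.160.21, prefix = /27
Subnet mask = 255.255.255.224
Last octet of IP: 21
Last octet of mask: 224
Network last octet = 21 AND 224 = 0

0


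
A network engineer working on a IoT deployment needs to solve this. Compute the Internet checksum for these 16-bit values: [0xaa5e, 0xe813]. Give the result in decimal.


Given words: [0xaa5e, 0xe813]
Step 1: Sum all words
Raw sum = 43614 + 59411 = 103025
Step 2: Fold carry: (37489 + 1) = 37490
One's complement = ~37490 & 0xFFFF = 28045

28045


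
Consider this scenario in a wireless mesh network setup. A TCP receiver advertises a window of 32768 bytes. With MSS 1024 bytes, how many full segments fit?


Given: RWND = 32768 bytes, MSS = 1024 bytes
Full segments = floor(RWND / MSS)
Full segments = floor(32768 / 1024)
Full segments = floor(32.0) = 32

32


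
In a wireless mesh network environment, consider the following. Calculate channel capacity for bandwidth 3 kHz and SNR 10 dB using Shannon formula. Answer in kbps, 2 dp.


Given: B = 3 kHz, SNR = 10 dB
SNR linear = 10^(10/10) = 10
1 + SNR = 11
log2(11) = 3.4594316186
C = 3 * 1000 * 3.4594316186 = 10378.2949 bps
C = 10.378295 kbps -> 10.38 kbps (2 dp)

10.38


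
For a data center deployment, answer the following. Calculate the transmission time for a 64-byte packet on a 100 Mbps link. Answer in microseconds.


Given: packet = 64 bytes, bandwidth = 100 Mbps
Packet in bits = 64 * 8 = 512 bits
Bandwidth = 100 * 10^6 = 100000000 bps
Time = 512 / 100000000 seconds
Time in us = 512 * 10^6 / 100000000 = 5.12

5.12


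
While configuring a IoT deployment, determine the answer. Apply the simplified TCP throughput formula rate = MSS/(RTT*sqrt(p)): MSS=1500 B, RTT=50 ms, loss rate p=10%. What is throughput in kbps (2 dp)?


Given: MSS = 1500 bytes, RTT = 50 ms, loss = 10%
RTT in seconds = 50 / 1000 = 0.05
Loss rate = 10% = 0.1
sqrt(loss) = sqrt(0.1) = 0.316227766017
Throughput (bytes/s) = 1500 / (0.05 * 0.316227766017) = 94868.3298
Throughput (kbps) = 94868.3298 * 8 / 1000 = 758.946638 -> 758.95 kbps (2 dp)

758.95


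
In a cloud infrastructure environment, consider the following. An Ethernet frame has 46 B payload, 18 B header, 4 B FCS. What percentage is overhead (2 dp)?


Given: payload = 46 B, header = 18 B, trailer = 4 B
Overhead bytes = header + trailer = 18 + 4 = 22
Total frame = payload + overhead = 46 + 22 = 68
Overhead % = 22 / 68 * 100 = 32.3529% -> 32.35% (2 dp)

32.35


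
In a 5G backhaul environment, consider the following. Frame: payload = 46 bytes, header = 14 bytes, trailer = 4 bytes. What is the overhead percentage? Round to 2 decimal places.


Given: payload = 46 B, header = 14 B, trailer = 4 B
Overhead bytes = header + trailer = 14 + 4 = 18
Total frame = payload + overhead = 46 + 18 = 64
Overhead % = 18 / 64 * 100 = 28.1250% -> 28.13% (2 dp)

28.13


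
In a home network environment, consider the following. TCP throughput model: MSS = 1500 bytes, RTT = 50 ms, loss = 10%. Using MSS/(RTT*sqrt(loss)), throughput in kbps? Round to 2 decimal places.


Given: MSS = 1500 bytes, RTT = 50 ms, loss = 10%
RTT in seconds = 50 / 1000 = 0.05
Loss rate = 10% = 0.1
sqrt(loss) = sqrt(0.1) = 0.316227766017
Throughput (bytes/s) = 1500 / (0.05 * 0.316227766017) = 94868.3298
Throughput (kbps) = 94868.3298 * 8 / 1000 = 758.946638 -> 758.95 kbps (2 dp)

758.95


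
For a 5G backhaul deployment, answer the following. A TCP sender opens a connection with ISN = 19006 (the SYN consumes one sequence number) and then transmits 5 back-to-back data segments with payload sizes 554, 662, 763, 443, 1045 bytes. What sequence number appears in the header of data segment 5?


The SYN occupies sequence number ISN = 19006, so the first data byte is ISN + 1 = 19007.
SEQ of data segment i = (ISN + 1) + sum of payload sizes of segments 1..i-1.
Segment 1: SEQ = 19007, payload = 554 bytes
Segment 2: SEQ = 19561, payload = 662 bytes
Segment 3: SEQ = 20223, payload = 763 bytes
Segment 4: SEQ = 20986, payload = 443 bytes
Segment 5: SEQ = 21429, payload = 1045 bytes
SEQ of segment 5 = 19007 + 554 + 662 + 763 + 443 = 21429

21429


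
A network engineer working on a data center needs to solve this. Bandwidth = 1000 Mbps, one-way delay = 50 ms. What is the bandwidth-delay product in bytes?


Given: bandwidth = 1000 Mbps, delay = 50 ms
BDP in bits = 1000 * 10^6 * 50 / 1000
BDP in bits = 50000000
BDP in bytes = 50000000 / 8 = 6250000

6250000


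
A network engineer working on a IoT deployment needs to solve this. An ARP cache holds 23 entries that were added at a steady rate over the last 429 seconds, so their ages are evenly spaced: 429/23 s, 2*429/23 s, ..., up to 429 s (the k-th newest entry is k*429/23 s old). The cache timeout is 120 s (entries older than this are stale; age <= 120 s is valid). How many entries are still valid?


Ages are k * 429/23 s for k = 1..23 (spacing = 18.6522 s).
Entry k is valid iff k * 429/23 <= 120 iff k <= 23 * 120 / 429 = 6.4336
n_valid = floor(6.4336) = 6
(n_stale = 23 - 6 = 17)

6


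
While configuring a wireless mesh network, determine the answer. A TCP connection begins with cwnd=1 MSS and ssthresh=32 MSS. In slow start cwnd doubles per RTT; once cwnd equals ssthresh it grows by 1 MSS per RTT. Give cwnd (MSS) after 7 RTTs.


RTT 0: cwnd = 1 MSS (initial)
RTT 1: cwnd = 2 MSS (slow start, doubled)
RTT 2: cwnd = 4 MSS (slow start, doubled)
RTT 3: cwnd = 8 MSS (slow start, doubled)
RTT 4: cwnd = 16 MSS (slow start, doubled)
RTT 5: cwnd = 32 MSS (slow start, doubled)
RTT 6: cwnd = 33 MSS (congestion avoidance, +1)
RTT 7: cwnd = 34 MSS (congestion avoidance, +1)

34


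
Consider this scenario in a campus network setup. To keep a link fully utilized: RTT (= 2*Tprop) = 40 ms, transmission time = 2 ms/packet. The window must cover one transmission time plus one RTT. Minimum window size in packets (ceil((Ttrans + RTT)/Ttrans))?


Given: Ttrans = 2 ms, RTT = 40 ms (= 2 * Tprop, Tprop = 20 ms)
Time until first ACK returns = Ttrans + RTT = 2 + 40 = 42 ms
Need W * Ttrans >= Ttrans + RTT  ->  W >= (Ttrans + RTT) / Ttrans
(Ttrans + RTT) / Ttrans = 42 / 2 = 21
W_min = ceil(21) = 21

21


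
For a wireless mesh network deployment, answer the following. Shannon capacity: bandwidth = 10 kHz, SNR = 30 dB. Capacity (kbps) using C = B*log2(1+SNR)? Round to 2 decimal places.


Given: B = 10 kHz, SNR = 30 dB
SNR linear = 10^(30/10) = 1000
1 + SNR = 1001
log2(1001) = 9.9672262588
C = 10 * 1000 * 9.9672262588 = 99672.2626 bps
C = 99.672263 kbps -> 99.67 kbps (2 dp)

99.67


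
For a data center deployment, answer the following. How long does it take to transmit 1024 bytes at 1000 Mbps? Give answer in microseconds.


Given: packet = 1024 bytes, bandwidth = 1000 Mbps
Packet in bits = 1024 * 8 = 8192 bits
Bandwidth = 1000 * 10^6 = 1000000000 bps
Time = 8192 / 1000000000 seconds
Time in us = 8192 * 10^6 / 1000000000 = 8.192

8.192


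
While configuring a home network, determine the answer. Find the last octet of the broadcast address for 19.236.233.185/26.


Given: IP = 19.236.233.185, prefix = /26
Host bits = 32 - 26 = 6
Network last octet = 185 AND mask = 128
Host part size = 2^6 - 1 = 63
Broadcast last octet = 128 OR 63 = 191

191


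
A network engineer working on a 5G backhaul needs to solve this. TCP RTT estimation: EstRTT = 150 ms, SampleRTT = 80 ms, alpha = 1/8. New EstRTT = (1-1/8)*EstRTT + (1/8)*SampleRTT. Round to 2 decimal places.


Given: EstRTT = 150 ms, SampleRTT = 80 ms, alpha = 1/8
New EstRTT = (1 - alpha) * EstRTT + alpha * SampleRTT
(7/8) * 150 = 131.25
(1/8) * 80 = 10
New EstRTT = 131.25 + 10 = 141.25 ms -> 141.25 ms (2 dp)

141.25


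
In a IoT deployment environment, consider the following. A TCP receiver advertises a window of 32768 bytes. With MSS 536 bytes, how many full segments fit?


Given: RWND = 32768 bytes, MSS = 536 bytes
Full segments = floor(RWND / MSS)
Full segments = floor(32768 / 536)
Full segments = floor(61.1343) = 61

61


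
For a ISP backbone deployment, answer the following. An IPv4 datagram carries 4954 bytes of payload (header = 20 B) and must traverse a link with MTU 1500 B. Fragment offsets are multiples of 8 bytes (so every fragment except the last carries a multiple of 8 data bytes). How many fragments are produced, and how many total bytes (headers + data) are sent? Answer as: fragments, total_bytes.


Max data per non-final fragment = floor((MTU - header)/8)*8 = floor((1500 - 20)/8)*8 = floor(1480/8)*8 = 1480 B
Final fragment needs no 8-byte alignment: it can carry up to MTU - header = 1480 B
Non-final fragments needed = ceil((payload - 1480) / 1480) = ceil(3474/1480) = ceil(2.3473) = 3
Number of fragments = 3 + 1 = 4
Fragment sizes (data): 3 * 1480 B + 514 B (last, 514 <= 1480 OK)
Total bytes sent = payload + n_frags * header = 4954 + 4*20 = 4954 + 80 = 5034 B

4, 5034


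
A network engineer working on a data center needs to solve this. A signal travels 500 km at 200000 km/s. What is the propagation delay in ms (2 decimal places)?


Given: distance = 500 km, speed = 200000 km/s
Delay = distance / speed = 500 / 200000 seconds
Delay in ms = 500 * 1000 / 200000
Delay = 2.5000 ms
Rounded to 2 dp = 2.50 ms

2.50


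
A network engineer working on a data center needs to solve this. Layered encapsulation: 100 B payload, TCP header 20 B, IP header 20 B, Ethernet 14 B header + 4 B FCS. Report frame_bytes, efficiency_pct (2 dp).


TCP segment = 100 + 20 = 120 B
IP packet = 120 + 20 = 140 B
Ethernet frame = 140 + 14 + 4 = 158 B
Efficiency = app / frame = 100 / 158 = 0.632911 = 63.2911% -> 63.29% (2 dp)

158, 63.29


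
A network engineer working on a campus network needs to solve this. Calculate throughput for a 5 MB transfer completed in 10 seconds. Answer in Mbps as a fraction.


Given: file = 5 MB, time = 10 s
File in Mb = 5 * 8 = 40 Mb
Throughput = 40 / 10 Mbps
Throughput = 4 Mbps

4


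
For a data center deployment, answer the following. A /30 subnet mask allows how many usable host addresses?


Given: subnet mask /30
Host bits = 32 - 30 = 2
Total addresses = 2^2 = 4
Usable hosts = 4 - 2 (network + broadcast) = 2

2


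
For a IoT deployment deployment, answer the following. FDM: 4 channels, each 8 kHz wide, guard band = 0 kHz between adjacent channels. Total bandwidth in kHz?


Given: 4 channels, 8 kHz each, guard = 0 kHz
Channel bandwidth = 4 * 8 = 32 kHz
Guard bands = 3 gaps * 0 kHz = 0 kHz
Total = 32 + 0 = 32 kHz

32


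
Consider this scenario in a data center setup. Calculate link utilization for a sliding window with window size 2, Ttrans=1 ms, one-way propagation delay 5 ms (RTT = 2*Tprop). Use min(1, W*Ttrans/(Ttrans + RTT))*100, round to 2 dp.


Given: W = 2, Ttrans = 1 ms, RTT = 10 ms (= 2 * Tprop, Tprop = 5 ms)
Cycle time = Ttrans + RTT = 1 + 10 = 11 ms (first packet sent until its ACK returns)
W * Ttrans = 2 * 1 = 2 ms of sending per cycle
W * Ttrans / (Ttrans + RTT) = 2 / 11 = 0.181818
U = min(1, 0.181818) = 0.181818
U% = 18.18%

18.18


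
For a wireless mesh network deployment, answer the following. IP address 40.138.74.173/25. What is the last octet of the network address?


Given: IP = 40.138.74.173, prefix = /25
Subnet mask = 255.255.255.128
Last octet of IP: 173
Last octet of mask: 128
Network last octet = 173 AND 128 = 128

128


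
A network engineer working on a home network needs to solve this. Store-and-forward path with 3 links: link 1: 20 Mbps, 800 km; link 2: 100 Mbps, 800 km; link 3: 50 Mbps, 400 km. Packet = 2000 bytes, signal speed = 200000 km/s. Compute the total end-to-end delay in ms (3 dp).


Packet = 2000 bytes = 16000 bits. Store-and-forward: sum (t_trans + t_prop) per link.
Link 1: t_trans = 16000/(20*10^6) s = 0.8000 ms; t_prop = 800/200000 s = 4.0000 ms; subtotal = 4.8000 ms
Link 2: t_trans = 16000/(100*10^6) s = 0.1600 ms; t_prop = 800/200000 s = 4.0000 ms; subtotal = 4.1600 ms
Link 3: t_trans = 16000/(50*10^6) s = 0.3200 ms; t_prop = 400/200000 s = 2.0000 ms; subtotal = 2.3200 ms
End-to-end = 4.8000 + 4.1600 + 2.3200 = 11.2800 ms -> 11.280 ms (3 dp)

11.280


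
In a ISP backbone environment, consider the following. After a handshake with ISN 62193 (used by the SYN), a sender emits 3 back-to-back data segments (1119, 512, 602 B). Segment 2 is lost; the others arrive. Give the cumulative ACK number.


SYN uses sequence number 62193; first data byte = ISN + 1 = 62194.
Segment 1: SEQ = 62194, len = 1119 B, covers [62194, 63312]
Segment 2: SEQ = 63313, len = 512 B, covers [63313, 63824] [LOST]
Segment 3: SEQ = 63825, len = 602 B, covers [63825, 64426]
In-order data received: bytes [62194, 63312] (segments 1..1).
Segment 2 missing -> gap begins at byte 63313; later segments buffered out of order.
Cumulative ACK = next expected in-order byte = 62194 + 1119 = 63313

63313


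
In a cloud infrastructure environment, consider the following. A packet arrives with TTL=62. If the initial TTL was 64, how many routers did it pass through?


Given: initial TTL = 64, received TTL = 62
Hops = initial TTL - received TTL
Hops = 64 - 62 = 2

2


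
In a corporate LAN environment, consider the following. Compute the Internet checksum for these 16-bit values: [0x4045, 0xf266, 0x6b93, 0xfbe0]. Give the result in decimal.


Given words: [0x4045, 0xf266, 0x6b93, 0xfbe0]
Step 1: Sum all words
Raw sum = 16453 + 62054 + 27539 + 64480 = 170526
Step 2: Fold carry: (39454 + 2) = 39456
One's complement = ~39456 & 0xFFFF = 26079

26079


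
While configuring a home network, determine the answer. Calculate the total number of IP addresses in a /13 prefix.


Given: CIDR prefix /13
Host bits = 32 - 13 = 19
Total addresses = 2^19 = 524288

524288


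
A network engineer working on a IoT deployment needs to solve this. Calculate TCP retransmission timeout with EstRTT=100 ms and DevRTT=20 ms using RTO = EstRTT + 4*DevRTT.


Given: EstRTT = 100 ms, DevRTT = 20 ms
Timeout = EstRTT + 4 * DevRTT
4 * DevRTT = 4 * 20 = 80
Timeout = 100 + 80 = 180 ms

180


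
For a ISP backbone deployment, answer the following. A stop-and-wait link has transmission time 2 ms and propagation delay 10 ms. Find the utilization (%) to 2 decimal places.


Given: Ttrans = 2 ms, Tprop = 10 ms
RTT = 2 * Tprop = 2 * 10 = 20 ms
U = Ttrans / (Ttrans + RTT)
U = 2 / (2 + 20)
U = 2 / 22 = 0.090909
U% = 9.09%

9.09


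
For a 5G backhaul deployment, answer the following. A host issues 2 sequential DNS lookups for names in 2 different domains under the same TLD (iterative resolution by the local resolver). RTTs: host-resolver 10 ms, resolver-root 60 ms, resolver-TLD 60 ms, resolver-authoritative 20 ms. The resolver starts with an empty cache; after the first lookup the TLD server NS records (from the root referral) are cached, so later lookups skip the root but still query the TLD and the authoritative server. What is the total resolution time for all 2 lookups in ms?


Lookup 1 (cold cache): local + root + TLD + auth = 10 + 60 + 60 + 20 = 150 ms
Lookups 2..2 (TLD NS cached -> skip root; new domain -> still ask TLD and auth): local + TLD + auth = 10 + 60 + 20 = 90 ms each
Remaining 1 lookups: 1 * 90 = 90 ms
Total = 150 + 90 = 240 ms

240


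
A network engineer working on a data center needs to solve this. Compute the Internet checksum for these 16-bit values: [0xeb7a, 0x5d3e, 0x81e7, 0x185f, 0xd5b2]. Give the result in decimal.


Given words: [0xeb7a, 0x5d3e, 0x81e7, 0x185f, 0xd5b2]
Step 1: Sum all words
Raw sum = 60282 + 23870 + 33255 + 6239 + 54706 = 178352
Step 2: Fold carry: (47280 + 2) = 47282
One's complement = ~47282 & 0xFFFF = 18253

18253


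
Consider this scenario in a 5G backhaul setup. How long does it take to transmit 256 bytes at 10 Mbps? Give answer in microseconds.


Given: packet = 256 bytes, bandwidth = 10 Mbps
Packet in bits = 256 * 8 = 2048 bits
Bandwidth = 10 * 10^6 = 10000000 bps
Time = 2048 / 10000000 seconds
Time in us = 2048 * 10^6 / 10000000 = 204.8

204.8


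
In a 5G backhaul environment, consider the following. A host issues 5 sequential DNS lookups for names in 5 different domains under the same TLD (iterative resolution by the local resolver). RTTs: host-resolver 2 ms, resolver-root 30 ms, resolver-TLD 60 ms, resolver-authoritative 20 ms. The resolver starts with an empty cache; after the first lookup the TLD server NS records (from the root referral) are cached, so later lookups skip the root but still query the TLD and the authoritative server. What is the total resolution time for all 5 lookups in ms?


Lookup 1 (cold cache): local + root + TLD + auth = 2 + 30 + 60 + 20 = 112 ms
Lookups 2..5 (TLD NS cached -> skip root; new domain -> still ask TLD and auth): local + TLD + auth = 2 + 60 + 20 = 82 ms each
Remaining 4 lookups: 4 * 82 = 328 ms
Total = 112 + 328 = 440 ms

440


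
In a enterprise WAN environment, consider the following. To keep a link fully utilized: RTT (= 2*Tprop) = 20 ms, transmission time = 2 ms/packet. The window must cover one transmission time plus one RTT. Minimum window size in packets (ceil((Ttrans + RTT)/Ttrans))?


Given: Ttrans = 2 ms, RTT = 20 ms (= 2 * Tprop, Tprop = 10 ms)
Time until first ACK returns = Ttrans + RTT = 2 + 20 = 22 ms
Need W * Ttrans >= Ttrans + RTT  ->  W >= (Ttrans + RTT) / Ttrans
(Ttrans + RTT) / Ttrans = 22 / 2 = 11
W_min = ceil(11) = 11

11


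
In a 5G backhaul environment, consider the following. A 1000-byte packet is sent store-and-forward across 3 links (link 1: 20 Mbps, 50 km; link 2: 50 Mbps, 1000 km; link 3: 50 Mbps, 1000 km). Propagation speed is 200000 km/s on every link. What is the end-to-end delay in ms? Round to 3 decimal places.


Packet = 1000 bytes = 8000 bits. Store-and-forward: sum (t_trans + t_prop) per link.
Link 1: t_trans = 8000/(20*10^6) s = 0.4000 ms; t_prop = 50/200000 s = 0.2500 ms; subtotal = 0.6500 ms
Link 2: t_trans = 8000/(50*10^6) s = 0.1600 ms; t_prop = 1000/200000 s = 5.0000 ms; subtotal = 5.1600 ms
Link 3: t_trans = 8000/(50*10^6) s = 0.1600 ms; t_prop = 1000/200000 s = 5.0000 ms; subtotal = 5.1600 ms
End-to-end = 0.6500 + 5.1600 + 5.1600 = 10.9700 ms -> 10.970 ms (3 dp)

10.970


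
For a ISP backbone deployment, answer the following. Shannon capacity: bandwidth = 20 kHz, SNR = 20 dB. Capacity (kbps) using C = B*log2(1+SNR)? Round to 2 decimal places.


Given: B = 20 kHz, SNR = 20 dB
SNR linear = 10^(20/10) = 100
1 + SNR = 101
log2(101) = 6.6582114828
C = 20 * 1000 * 6.6582114828 = 133164.2297 bps
C = 133.164230 kbps -> 133.16 kbps (2 dp)

133.16


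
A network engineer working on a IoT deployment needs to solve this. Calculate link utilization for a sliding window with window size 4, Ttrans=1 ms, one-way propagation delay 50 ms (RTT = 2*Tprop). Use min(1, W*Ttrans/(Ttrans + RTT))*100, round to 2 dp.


Given: W = 4, Ttrans = 1 ms, RTT = 100 ms (= 2 * Tprop, Tprop = 50 ms)
Cycle time = Ttrans + RTT = 1 + 100 = 101 ms (first packet sent until its ACK returns)
W * Ttrans = 4 * 1 = 4 ms of sending per cycle
W * Ttrans / (Ttrans + RTT) = 4 / 101 = 0.039604
U = min(1, 0.039604) = 0.039604
U% = 3.96%

3.96


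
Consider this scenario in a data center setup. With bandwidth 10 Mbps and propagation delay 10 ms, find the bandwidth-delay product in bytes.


Given: bandwidth = 10 Mbps, delay = 10 ms
BDP in bits = 10 * 10^6 * 10 / 1000
BDP in bits = 100000
BDP in bytes = 100000 / 8 = 12500

12500


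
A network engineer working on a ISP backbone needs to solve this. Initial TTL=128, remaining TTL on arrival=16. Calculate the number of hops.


Given: initial TTL = 128, received TTL = 16
Hops = initial TTL - received TTL
Hops = 128 - 16 = 112

112


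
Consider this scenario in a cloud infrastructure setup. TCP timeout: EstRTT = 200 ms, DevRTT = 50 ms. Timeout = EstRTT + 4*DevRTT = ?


Given: EstRTT = 200 ms, DevRTT = 50 ms
Timeout = EstRTT + 4 * DevRTT
4 * DevRTT = 4 * 50 = 200
Timeout = 200 + 200 = 400 ms

400


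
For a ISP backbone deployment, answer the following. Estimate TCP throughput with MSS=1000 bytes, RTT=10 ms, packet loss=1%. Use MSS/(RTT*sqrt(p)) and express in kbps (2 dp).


Given: MSS = 1000 bytes, RTT = 10 ms, loss = 1%
RTT in seconds = 10 / 1000 = 0.01
Loss rate = 1% = 0.01
sqrt(loss) = sqrt(0.01) = 0.1
Throughput (bytes/s) = 1000 / (0.01 * 0.1) = 1000000.0000
Throughput (kbps) = 1000000.0000 * 8 / 1000 = 8000.000000 -> 8000.00 kbps (2 dp)

8000.00


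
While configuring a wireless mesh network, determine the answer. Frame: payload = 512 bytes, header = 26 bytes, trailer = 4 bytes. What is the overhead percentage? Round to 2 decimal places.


Given: payload = 512 B, header = 26 B, trailer = 4 B
Overhead bytes = header + trailer = 26 + 4 = 30
Total frame = payload + overhead = 512 + 30 = 542
Overhead % = 30 / 542 * 100 = 5.5351% -> 5.54% (2 dp)

5.54


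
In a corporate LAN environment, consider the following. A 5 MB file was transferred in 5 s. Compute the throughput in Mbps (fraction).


Given: file = 5 MB, time = 5 s
File in Mb = 5 * 8 = 40 Mb
Throughput = 40 / 5 Mbps
Throughput = 8 Mbps

8


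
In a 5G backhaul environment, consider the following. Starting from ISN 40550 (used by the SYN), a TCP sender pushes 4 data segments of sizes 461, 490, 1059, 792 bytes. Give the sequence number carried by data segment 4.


The SYN occupies sequence number ISN = 40550, so the first data byte is ISN + 1 = 40551.
SEQ of data segment i = (ISN + 1) + sum of payload sizes of segments 1..i-1.
Segment 1: SEQ = 40551, payload = 461 bytes
Segment 2: SEQ = 41012, payload = 490 bytes
Segment 3: SEQ = 41502, payload = 1059 bytes
Segment 4: SEQ = 42561, payload = 792 bytes
SEQ of segment 4 = 40551 + 461 + 490 + 1059 = 42561

42561


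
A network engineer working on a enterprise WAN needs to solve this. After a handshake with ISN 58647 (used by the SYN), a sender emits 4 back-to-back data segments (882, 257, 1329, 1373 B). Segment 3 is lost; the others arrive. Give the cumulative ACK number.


SYN uses sequence number 58647; first data byte = ISN + 1 = 58648.
Segment 1: SEQ = 58648, len = 882 B, covers [58648, 59529]
Segment 2: SEQ = 59530, len = 257 B, covers [59530, 59786]
Segment 3: SEQ = 59787, len = 1329 B, covers [59787, 61115] [LOST]
Segment 4: SEQ = 61116, len = 1373 B, covers [61116, 62488]
In-order data received: bytes [58648, 59786] (segments 1..2).
Segment 3 missing -> gap begins at byte 59787; later segments buffered out of order.
Cumulative ACK = next expected in-order byte = 58648 + 882 + 257 = 59787

59787


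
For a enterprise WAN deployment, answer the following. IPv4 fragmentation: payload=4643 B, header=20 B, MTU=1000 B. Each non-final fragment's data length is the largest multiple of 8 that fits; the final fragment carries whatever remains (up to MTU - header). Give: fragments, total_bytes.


Max data per non-final fragment = floor((MTU - header)/8)*8 = floor((1000 - 20)/8)*8 = floor(980/8)*8 = 976 B
Final fragment needs no 8-byte alignment: it can carry up to MTU - header = 980 B
Non-final fragments needed = ceil((payload - 980) / 976) = ceil(3663/976) = ceil(3.7531) = 4
Number of fragments = 4 + 1 = 5
Fragment sizes (data): 4 * 976 B + 739 B (last, 739 <= 980 OK)
Total bytes sent = payload + n_frags * header = 4643 + 5*20 = 4643 + 100 = 4743 B

5, 4743


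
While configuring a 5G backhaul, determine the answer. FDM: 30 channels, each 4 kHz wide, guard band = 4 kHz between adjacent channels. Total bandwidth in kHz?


Given: 30 channels, 4 kHz each, guard = 4 kHz
Channel bandwidth = 30 * 4 = 120 kHz
Guard bands = 29 gaps * 4 kHz = 116 kHz
Total = 120 + 116 = 236 kHz

236


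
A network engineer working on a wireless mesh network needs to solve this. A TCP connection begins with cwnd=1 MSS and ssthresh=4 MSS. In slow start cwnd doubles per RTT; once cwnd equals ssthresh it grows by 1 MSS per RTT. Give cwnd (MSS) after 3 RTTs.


RTT 0: cwnd = 1 MSS (initial)
RTT 1: cwnd = 2 MSS (slow start, doubled)
RTT 2: cwnd = 4 MSS (slow start, doubled)
RTT 3: cwnd = 5 MSS (congestion avoidance, +1)

5


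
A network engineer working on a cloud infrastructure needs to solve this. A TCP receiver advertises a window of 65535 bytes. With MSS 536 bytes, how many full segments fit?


Given: RWND = 65535 bytes, MSS = 536 bytes
Full segments = floor(RWND / MSS)
Full segments = floor(65535 / 536)
Full segments = floor(122.2668) = 122

122


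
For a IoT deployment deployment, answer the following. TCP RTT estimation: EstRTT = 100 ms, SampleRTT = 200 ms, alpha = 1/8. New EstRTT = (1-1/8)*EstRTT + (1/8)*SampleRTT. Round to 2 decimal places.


Given: EstRTT = 100 ms, SampleRTT = 200 ms, alpha = 1/8
New EstRTT = (1 - alpha) * EstRTT + alpha * SampleRTT
(7/8) * 100 = 87.5
(1/8) * 200 = 25
New EstRTT = 87.5 + 25 = 112.5 ms -> 112.50 ms (2 dp)

112.50


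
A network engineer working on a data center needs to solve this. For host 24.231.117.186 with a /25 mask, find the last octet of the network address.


Given: IP = 24.231.117.186, prefix = /25
Subnet mask = 255.255.255.128
Last octet of IP: 186
Last octet of mask: 128
Network last octet = 186 AND 128 = 128

128


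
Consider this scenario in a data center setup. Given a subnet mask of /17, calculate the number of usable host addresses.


Given: subnet mask /17
Host bits = 32 - 17 = 15
Total addresses = 2^15 = 32768
Usable hosts = 32768 - 2 (network + broadcast) = 32766

32766


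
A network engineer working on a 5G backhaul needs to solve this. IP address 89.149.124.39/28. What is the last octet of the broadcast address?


Given: IP = 89.149.124.39, prefix = /28
Host bits = 32 - 28 = 4
Network last octet = 39 AND mask = 32
Host part size = 2^4 - 1 = 15
Broadcast last octet = 32 OR 15 = 47

47


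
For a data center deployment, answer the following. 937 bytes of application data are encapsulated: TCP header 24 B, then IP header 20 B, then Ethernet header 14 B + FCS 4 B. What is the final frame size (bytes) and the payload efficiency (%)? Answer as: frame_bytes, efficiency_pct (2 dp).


TCP segment = 937 + 24 = 961 B
IP packet = 961 + 20 = 981 B
Ethernet frame = 981 + 14 + 4 = 999 B
Efficiency = app / frame = 937 / 999 = 0.937938 = 93.7938% -> 93.79% (2 dp)

999, 93.79


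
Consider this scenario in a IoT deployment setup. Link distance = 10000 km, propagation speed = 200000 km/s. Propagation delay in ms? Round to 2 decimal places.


Given: distance = 10000 km, speed = 200000 km/s
Delay = distance / speed = 10000 / 200000 seconds
Delay in ms = 10000 * 1000 / 200000
Delay = 50.0000 ms
Rounded to 2 dp = 50.00 ms

50.00


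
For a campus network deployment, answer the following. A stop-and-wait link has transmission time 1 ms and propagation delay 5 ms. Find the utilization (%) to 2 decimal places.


Given: Ttrans = 1 ms, Tprop = 5 ms
RTT = 2 * Tprop = 2 * 5 = 10 ms
U = Ttrans / (Ttrans + RTT)
U = 1 / (1 + 10)
U = 1 / 11 = 0.090909
U% = 9.09%

9.09


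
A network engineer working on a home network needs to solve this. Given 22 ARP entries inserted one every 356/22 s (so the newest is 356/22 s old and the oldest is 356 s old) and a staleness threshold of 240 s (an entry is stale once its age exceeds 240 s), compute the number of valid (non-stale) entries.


Ages are k * 356/22 s for k = 1..22 (spacing = 16.1818 s).
Entry k is valid iff k * 356/22 <= 240 iff k <= 22 * 240 / 356 = 14.8315
n_valid = floor(14.8315) = 14
(n_stale = 22 - 14 = 8)

14


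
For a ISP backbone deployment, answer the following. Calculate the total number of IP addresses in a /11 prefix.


Given: CIDR prefix /11
Host bits = 32 - 11 = 21
Total addresses = 2^21 = 2097152

2097152


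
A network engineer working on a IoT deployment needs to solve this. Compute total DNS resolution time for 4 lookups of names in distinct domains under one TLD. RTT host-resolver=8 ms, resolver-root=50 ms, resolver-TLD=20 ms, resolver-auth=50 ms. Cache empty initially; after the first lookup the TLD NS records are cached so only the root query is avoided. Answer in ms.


Lookup 1 (cold cache): local + root + TLD + auth = 8 + 50 + 20 + 50 = 128 ms
Lookups 2..4 (TLD NS cached -> skip root; new domain -> still ask TLD and auth): local + TLD + auth = 8 + 20 + 50 = 78 ms each
Remaining 3 lookups: 3 * 78 = 234 ms
Total = 128 + 234 = 362 ms

362


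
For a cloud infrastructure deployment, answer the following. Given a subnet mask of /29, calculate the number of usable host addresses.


Given: subnet mask /29
Host bits = 32 - 29 = 3
Total addresses = 2^3 = 8
Usable hosts = 8 - 2 (network + broadcast) = 6

6


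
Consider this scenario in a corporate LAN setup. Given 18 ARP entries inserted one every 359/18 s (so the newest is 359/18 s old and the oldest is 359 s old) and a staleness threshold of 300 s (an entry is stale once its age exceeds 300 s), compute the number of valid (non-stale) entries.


Ages are k * 359/18 s for k = 1..18 (spacing = 19.9444 s).
Entry k is valid iff k * 359/18 <= 300 iff k <= 18 * 300 / 359 = 15.0418
n_valid = floor(15.0418) = 15
(n_stale = 18 - 15 = 3)

15


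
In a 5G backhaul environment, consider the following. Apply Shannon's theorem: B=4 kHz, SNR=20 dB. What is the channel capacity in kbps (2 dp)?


Given: B = 4 kHz, SNR = 20 dB
SNR linear = 10^(20/10) = 100
1 + SNR = 101
log2(101) = 6.6582114828
C = 4 * 1000 * 6.6582114828 = 26632.8459 bps
C = 26.632846 kbps -> 26.63 kbps (2 dp)

26.63


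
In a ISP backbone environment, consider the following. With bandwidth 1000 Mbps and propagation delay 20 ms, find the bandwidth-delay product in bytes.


Given: bandwidth = 1000 Mbps, delay = 20 ms
BDP in bits = 1000 * 10^6 * 20 / 1000
BDP in bits = 20000000
BDP in bytes = 20000000 / 8 = 2500000

2500000


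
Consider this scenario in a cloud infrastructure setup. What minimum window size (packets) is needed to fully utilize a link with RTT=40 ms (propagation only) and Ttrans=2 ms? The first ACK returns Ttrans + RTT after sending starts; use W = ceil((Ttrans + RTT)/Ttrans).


Given: Ttrans = 2 ms, RTT = 40 ms (= 2 * Tprop, Tprop = 20 ms)
Time until first ACK returns = Ttrans + RTT = 2 + 40 = 42 ms
Need W * Ttrans >= Ttrans + RTT  ->  W >= (Ttrans + RTT) / Ttrans
(Ttrans + RTT) / Ttrans = 42 / 2 = 21
W_min = ceil(21) = 21

21


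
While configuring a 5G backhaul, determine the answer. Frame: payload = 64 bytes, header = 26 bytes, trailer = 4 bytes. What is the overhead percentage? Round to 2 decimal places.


Given: payload = 64 B, header = 26 B, trailer = 4 B
Overhead bytes = header + trailer = 26 + 4 = 30
Total frame = payload + overhead = 64 + 30 = 94
Overhead % = 30 / 94 * 100 = 31.9149% -> 31.91% (2 dp)

31.91


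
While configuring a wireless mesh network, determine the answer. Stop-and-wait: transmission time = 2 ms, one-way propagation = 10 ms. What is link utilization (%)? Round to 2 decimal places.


Given: Ttrans = 2 ms, Tprop = 10 ms
RTT = 2 * Tprop = 2 * 10 = 20 ms
U = Ttrans / (Ttrans + RTT)
U = 2 / (2 + 20)
U = 2 / 22 = 0.090909
U% = 9.09%

9.09


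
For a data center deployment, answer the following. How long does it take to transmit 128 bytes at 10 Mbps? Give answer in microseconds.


Given: packet = 128 bytes, bandwidth = 10 Mbps
Packet in bits = 128 * 8 = 1024 bits
Bandwidth = 10 * 10^6 = 10000000 bps
Time = 1024 / 10000000 seconds
Time in us = 1024 * 10^6 / 10000000 = 102.4

102.4


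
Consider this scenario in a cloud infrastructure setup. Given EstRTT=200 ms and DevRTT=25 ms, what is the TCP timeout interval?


Given: EstRTT = 200 ms, DevRTT = 25 ms
Timeout = EstRTT + 4 * DevRTT
4 * DevRTT = 4 * 25 = 100
Timeout = 200 + 100 = 300 ms

300


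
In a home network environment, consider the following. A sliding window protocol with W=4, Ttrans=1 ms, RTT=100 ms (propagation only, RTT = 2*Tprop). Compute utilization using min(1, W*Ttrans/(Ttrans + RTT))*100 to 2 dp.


Given: W = 4, Ttrans = 1 ms, RTT = 100 ms (= 2 * Tprop, Tprop = 50 ms)
Cycle time = Ttrans + RTT = 1 + 100 = 101 ms (first packet sent until its ACK returns)
W * Ttrans = 4 * 1 = 4 ms of sending per cycle
W * Ttrans / (Ttrans + RTT) = 4 / 101 = 0.039604
U = min(1, 0.039604) = 0.039604
U% = 3.96%

3.96


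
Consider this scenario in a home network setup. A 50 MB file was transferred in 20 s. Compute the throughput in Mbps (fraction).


Given: file = 50 MB, time = 20 s
File in Mb = 50 * 8 = 400 Mb
Throughput = 400 / 20 Mbps
Throughput = 20 Mbps

20


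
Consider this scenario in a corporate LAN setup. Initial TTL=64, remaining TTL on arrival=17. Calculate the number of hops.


Given: initial TTL = 64, received TTL = 17
Hops = initial TTL - received TTL
Hops = 64 - 17 = 47

47


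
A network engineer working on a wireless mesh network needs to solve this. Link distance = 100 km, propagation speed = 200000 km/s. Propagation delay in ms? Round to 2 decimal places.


Given: distance = 100 km, speed = 200000 km/s
Delay = distance / speed = 100 / 200000 seconds
Delay in ms = 100 * 1000 / 200000
Delay = 0.5000 ms
Rounded to 2 dp = 0.50 ms

0.50
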